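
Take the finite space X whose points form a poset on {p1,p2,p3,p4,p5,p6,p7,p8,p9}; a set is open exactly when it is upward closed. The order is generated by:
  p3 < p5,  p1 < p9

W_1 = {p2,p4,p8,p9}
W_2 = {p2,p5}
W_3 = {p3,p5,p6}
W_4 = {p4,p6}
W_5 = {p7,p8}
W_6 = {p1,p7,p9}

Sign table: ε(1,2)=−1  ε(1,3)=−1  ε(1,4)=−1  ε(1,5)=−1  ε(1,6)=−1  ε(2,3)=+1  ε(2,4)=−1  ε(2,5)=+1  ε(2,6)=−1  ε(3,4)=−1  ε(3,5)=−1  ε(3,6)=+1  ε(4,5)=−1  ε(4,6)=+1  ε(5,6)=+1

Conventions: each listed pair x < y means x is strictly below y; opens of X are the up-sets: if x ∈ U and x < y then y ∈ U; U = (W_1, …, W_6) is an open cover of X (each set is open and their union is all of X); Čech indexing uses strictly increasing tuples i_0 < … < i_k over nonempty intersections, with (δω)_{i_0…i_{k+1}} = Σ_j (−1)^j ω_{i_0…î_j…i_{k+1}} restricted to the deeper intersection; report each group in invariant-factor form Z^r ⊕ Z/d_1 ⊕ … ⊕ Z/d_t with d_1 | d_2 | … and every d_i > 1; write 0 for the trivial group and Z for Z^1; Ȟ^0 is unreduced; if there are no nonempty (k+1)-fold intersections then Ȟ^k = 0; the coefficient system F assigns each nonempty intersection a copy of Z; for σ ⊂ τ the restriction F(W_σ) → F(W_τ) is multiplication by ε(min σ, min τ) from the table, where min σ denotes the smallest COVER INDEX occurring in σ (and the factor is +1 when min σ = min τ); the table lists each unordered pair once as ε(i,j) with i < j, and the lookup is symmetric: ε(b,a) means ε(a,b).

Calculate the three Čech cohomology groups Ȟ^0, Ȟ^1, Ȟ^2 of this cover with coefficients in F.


Ȟ^0 = 0, Ȟ^1 = Z ⊕ Z/2, Ȟ^2 = 0

nerve simplices:
  W12={p2} W14={p4} W15={p8} W16={p9} W23={p5} W34={p6} W56={p7}
C dims 6,7; δ0: rk 6, SNF 1^5·2
degree 0: 6−6−0 = 0 → Ȟ^0 ≅ 0
degree 1: 7−0−6 = 1 plus torsion [2] → Ȟ^1 ≅ Z ⊕ Z/2
degree 2: 0−0−0 = 0 → Ȟ^2 ≅ 0


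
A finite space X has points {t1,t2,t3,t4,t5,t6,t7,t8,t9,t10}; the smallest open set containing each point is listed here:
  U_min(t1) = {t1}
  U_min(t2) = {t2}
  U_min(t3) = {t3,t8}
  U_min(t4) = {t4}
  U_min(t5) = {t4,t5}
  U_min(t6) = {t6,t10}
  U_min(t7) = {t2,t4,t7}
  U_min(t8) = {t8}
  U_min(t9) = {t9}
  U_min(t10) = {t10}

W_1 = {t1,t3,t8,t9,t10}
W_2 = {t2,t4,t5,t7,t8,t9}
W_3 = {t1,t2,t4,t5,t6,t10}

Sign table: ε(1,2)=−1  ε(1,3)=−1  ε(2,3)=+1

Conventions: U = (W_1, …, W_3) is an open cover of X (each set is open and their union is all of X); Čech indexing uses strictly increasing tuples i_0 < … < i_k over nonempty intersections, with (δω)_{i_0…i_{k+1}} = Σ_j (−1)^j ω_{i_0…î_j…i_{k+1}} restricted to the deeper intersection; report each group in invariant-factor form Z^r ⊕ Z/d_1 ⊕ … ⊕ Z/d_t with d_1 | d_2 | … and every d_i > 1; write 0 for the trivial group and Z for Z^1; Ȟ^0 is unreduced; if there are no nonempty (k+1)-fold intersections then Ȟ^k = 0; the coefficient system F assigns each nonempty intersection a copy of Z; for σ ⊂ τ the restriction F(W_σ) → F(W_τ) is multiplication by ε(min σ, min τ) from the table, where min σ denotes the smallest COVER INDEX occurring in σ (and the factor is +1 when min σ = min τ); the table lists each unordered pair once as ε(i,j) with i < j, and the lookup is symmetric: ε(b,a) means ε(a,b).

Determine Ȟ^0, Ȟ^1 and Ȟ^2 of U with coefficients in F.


Ȟ^0(U;F) ≅ Z,  Ȟ^1(U;F) ≅ Z,  Ȟ^2(U;F) ≅ 0

intersection data:
  W12={t8,t9} W13={t1,t10} W23={t2,t4,t5}
C dims 3,3; δ0: rk 2, SNF 1^2
Ȟ^0 = (3 − 2) − 0 = 1, so Ȟ^0 ≅ Z
Ȟ^1 = (3 − 0) − 2 = 1, so Ȟ^1 ≅ Z
Ȟ^2 = (0 − 0) − 0 = 0, so Ȟ^2 ≅ 0


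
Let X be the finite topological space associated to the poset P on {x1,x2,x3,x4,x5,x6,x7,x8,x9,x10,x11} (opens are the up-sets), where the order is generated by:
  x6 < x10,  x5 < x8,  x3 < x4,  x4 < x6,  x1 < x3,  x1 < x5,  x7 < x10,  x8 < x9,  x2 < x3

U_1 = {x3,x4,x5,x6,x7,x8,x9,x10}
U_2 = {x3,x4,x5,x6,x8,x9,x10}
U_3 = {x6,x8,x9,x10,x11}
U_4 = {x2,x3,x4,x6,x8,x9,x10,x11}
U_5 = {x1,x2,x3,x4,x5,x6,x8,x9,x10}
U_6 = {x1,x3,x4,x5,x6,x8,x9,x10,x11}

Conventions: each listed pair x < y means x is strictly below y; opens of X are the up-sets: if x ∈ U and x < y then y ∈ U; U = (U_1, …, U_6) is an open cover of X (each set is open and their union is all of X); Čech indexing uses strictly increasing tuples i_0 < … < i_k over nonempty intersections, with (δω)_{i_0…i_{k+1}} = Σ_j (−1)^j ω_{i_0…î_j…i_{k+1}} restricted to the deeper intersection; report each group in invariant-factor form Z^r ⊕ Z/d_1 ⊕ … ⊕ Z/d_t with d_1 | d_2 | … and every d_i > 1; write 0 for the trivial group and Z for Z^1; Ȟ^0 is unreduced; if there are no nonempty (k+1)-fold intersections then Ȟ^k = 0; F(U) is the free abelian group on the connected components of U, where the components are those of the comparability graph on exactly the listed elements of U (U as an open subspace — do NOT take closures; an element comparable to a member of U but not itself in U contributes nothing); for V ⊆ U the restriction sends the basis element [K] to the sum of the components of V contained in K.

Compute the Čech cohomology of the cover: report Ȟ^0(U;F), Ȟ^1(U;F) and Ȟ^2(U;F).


Ȟ^0 = Z^2; Ȟ^1 = 0; Ȟ^2 = 0

cover nerve:
  U12={x3,x4,x5,x6,x8,x9,x10} U13={x6,x8,x9,x10} U14={x3,x4,x6,x8,x9,x10} U15={x3,x4,x5,x6,x8,x9,x10} U16={x3,x4,x5,x6,x8,x9,x10} U23={x6,x8,x9,x10} U24={x3,x4,x6,x8,x9,x10} U25={x3,x4,x5,x6,x8,x9,x10} U26={x3,x4,x5,x6,x8,x9,x10} U34={x6,x8,x9,x10,x11} U35={x6,x8,x9,x10} U36={x6,x8,x9,x10,x11} U45={x2,x3,x4,x6,x8,x9,x10} U46={x3,x4,x6,x8,x9,x10,x11} U56={x1,x3,x4,x5,x6,x8,x9,x10}
  U123={x6,x8,x9,x10} U124={x3,x4,x6,x8,x9,x10} U125={x3,x4,x5,x6,x8,x9,x10} U126={x3,x4,x5,x6,x8,x9,x10} U134={x6,x8,x9,x10} U135={x6,x8,x9,x10} U136={x6,x8,x9,x10} U145={x3,x4,x6,x8,x9,x10} U146={x3,x4,x6,x8,x9,x10} U156={x3,x4,x5,x6,x8,x9,x10} U234={x6,x8,x9,x10} U235={x6,x8,x9,x10} U236={x6,x8,x9,x10} U245={x3,x4,x6,x8,x9,x10} U246={x3,x4,x6,x8,x9,x10} U256={x3,x4,x5,x6,x8,x9,x10} U345={x6,x8,x9,x10} U346={x6,x8,x9,x10,x11} U356={x6,x8,x9,x10} U456={x3,x4,x6,x8,x9,x10}
  U1234={x6,x8,x9,x10} U1235={x6,x8,x9,x10} U1236={x6,x8,x9,x10} U1245={x3,x4,x6,x8,x9,x10} U1246={x3,x4,x6,x8,x9,x10} U1256={x3,x4,x5,x6,x8,x9,x10} U1345={x6,x8,x9,x10} U1346={x6,x8,x9,x10} U1356={x6,x8,x9,x10} U1456={x3,x4,x6,x8,x9,x10} U2345={x6,x8,x9,x10} U2346={x6,x8,x9,x10} U2356={x6,x8,x9,x10} U2456={x3,x4,x6,x8,x9,x10} U3456={x6,x8,x9,x10}
  U12345={x6,x8,x9,x10} U12346={x6,x8,x9,x10} U12356={x6,x8,x9,x10} U12456={x3,x4,x6,x8,x9,x10} U13456={x6,x8,x9,x10} U23456={x6,x8,x9,x10}
  U123456={x6,x8,x9,x10}
components per intersection:
  U1: {x3,x4,x6,x7,x10} {x5,x8,x9}
  U2: {x3,x4,x6,x10} {x5,x8,x9}
  U3: {x6,x10} {x8,x9} {x11}
  U4: {x2,x3,x4,x6,x10} {x8,x9} {x11}
  U5: {x1,x2,x3,x4,x5,x6,x8,x9,x10}
  U6: {x1,x3,x4,x5,x6,x8,x9,x10} {x11}
  U12: {x3,x4,x6,x10} {x5,x8,x9}
  U13: {x6,x10} {x8,x9}
  U14: {x3,x4,x6,x10} {x8,x9}
  U15: {x3,x4,x6,x10} {x5,x8,x9}
  U16: {x3,x4,x6,x10} {x5,x8,x9}
  U23: {x6,x10} {x8,x9}
  U24: {x3,x4,x6,x10} {x8,x9}
  U25: {x3,x4,x6,x10} {x5,x8,x9}
  U26: {x3,x4,x6,x10} {x5,x8,x9}
  U34: {x6,x10} {x8,x9} {x11}
  U35: {x6,x10} {x8,x9}
  U36: {x6,x10} {x8,x9} {x11}
  U45: {x2,x3,x4,x6,x10} {x8,x9}
  U46: {x3,x4,x6,x10} {x8,x9} {x11}
  U56: {x1,x3,x4,x5,x6,x8,x9,x10}
  U123: {x6,x10} {x8,x9}
  U124: {x3,x4,x6,x10} {x8,x9}
  U125: {x3,x4,x6,x10} {x5,x8,x9}
  U126: {x3,x4,x6,x10} {x5,x8,x9}
  U134: {x6,x10} {x8,x9}
  U135: {x6,x10} {x8,x9}
  U136: {x6,x10} {x8,x9}
  U145: {x3,x4,x6,x10} {x8,x9}
  U146: {x3,x4,x6,x10} {x8,x9}
  U156: {x3,x4,x6,x10} {x5,x8,x9}
  U234: {x6,x10} {x8,x9}
  U235: {x6,x10} {x8,x9}
  U236: {x6,x10} {x8,x9}
  U245: {x3,x4,x6,x10} {x8,x9}
  U246: {x3,x4,x6,x10} {x8,x9}
  U256: {x3,x4,x6,x10} {x5,x8,x9}
  U345: {x6,x10} {x8,x9}
  U346: {x6,x10} {x8,x9} {x11}
  U356: {x6,x10} {x8,x9}
  U456: {x3,x4,x6,x10} {x8,x9}
  U1234: {x6,x10} {x8,x9}
  U1235: {x6,x10} {x8,x9}
  U1236: {x6,x10} {x8,x9}
  U1245: {x3,x4,x6,x10} {x8,x9}
  U1246: {x3,x4,x6,x10} {x8,x9}
  U1256: {x3,x4,x6,x10} {x5,x8,x9}
  U1345: {x6,x10} {x8,x9}
  U1346: {x6,x10} {x8,x9}
  U1356: {x6,x10} {x8,x9}
  U1456: {x3,x4,x6,x10} {x8,x9}
  U2345: {x6,x10} {x8,x9}
  U2346: {x6,x10} {x8,x9}
  U2356: {x6,x10} {x8,x9}
  U2456: {x3,x4,x6,x10} {x8,x9}
  U3456: {x6,x10} {x8,x9}
  U12345: {x6,x10} {x8,x9}
  U12346: {x6,x10} {x8,x9}
  U12356: {x6,x10} {x8,x9}
  U12456: {x3,x4,x6,x10} {x8,x9}
  U13456: {x6,x10} {x8,x9}
  U23456: {x6,x10} {x8,x9}
  U123456: {x6,x10} {x8,x9}
C dims 13,32,41,30; δ0: rk 11, SNF 1^11; δ1: rk 21, SNF 1^21; δ2: rk 20, SNF 1^20
Ȟ^0: (13−11)−0=2 ⇒ Z^2
Ȟ^1: (32−21)−11=0 ⇒ 0
Ȟ^2: (41−20)−21=0 ⇒ 0


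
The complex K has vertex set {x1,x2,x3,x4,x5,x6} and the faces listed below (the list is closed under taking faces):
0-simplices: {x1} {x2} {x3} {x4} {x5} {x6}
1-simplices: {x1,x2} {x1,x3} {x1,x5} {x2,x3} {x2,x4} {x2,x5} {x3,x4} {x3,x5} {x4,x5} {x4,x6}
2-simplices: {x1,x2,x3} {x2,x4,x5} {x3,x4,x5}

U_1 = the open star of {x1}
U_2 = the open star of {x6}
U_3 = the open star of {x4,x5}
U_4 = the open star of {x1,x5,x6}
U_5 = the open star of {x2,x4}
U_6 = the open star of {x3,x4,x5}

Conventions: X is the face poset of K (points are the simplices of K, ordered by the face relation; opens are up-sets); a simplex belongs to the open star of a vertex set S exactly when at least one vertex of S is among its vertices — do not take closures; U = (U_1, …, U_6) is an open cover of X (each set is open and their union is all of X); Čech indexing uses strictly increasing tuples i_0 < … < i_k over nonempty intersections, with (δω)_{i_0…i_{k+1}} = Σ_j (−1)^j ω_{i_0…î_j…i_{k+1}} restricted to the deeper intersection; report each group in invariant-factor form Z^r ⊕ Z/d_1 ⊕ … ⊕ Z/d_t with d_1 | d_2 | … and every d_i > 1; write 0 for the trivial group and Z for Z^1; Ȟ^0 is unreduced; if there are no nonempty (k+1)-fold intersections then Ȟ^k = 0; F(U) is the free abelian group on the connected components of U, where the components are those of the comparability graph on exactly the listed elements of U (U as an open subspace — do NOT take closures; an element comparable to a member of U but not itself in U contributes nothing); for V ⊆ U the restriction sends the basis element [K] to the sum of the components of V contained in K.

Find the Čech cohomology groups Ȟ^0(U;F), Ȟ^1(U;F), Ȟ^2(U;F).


Ȟ^0 = Z; Ȟ^1 = Z^2; Ȟ^2 = 0

nerve simplices:
  U1={{x1},{x1,x2},{x1,x3},{x1,x5},{x1,x2,x3}} U2={{x6},{x4,x6}} U3={{x4},{x5},{x1,x5},{x2,x4},{x2,x5},{x3,x4},{x3,x5},{x4,x5},{x4,x6},{x2,x4,x5},{x3,x4,x5}} U4={{x1},{x5},{x6},{x1,x2},{x1,x3},{x1,x5},{x2,x5},{x3,x5},{x4,x5},{x4,x6},{x1,x2,x3},{x2,x4,x5},{x3,x4,x5}} U5={{x2},{x4},{x1,x2},{x2,x3},{x2,x4},{x2,x5},{x3,x4},{x4,x5},{x4,x6},{x1,x2,x3},{x2,x4,x5},{x3,x4,x5}} U6={{x3},{x4},{x5},{x1,x3},{x1,x5},{x2,x3},{x2,x4},{x2,x5},{x3,x4},{x3,x5},{x4,x5},{x4,x6},{x1,x2,x3},{x2,x4,x5},{x3,x4,x5}}
  U13={{x1,x5}} U14={{x1},{x1,x2},{x1,x3},{x1,x5},{x1,x2,x3}} U15={{x1,x2},{x1,x2,x3}} U16={{x1,x3},{x1,x5},{x1,x2,x3}} U23={{x4,x6}} U24={{x6},{x4,x6}} U25={{x4,x6}} U26={{x4,x6}} U34={{x5},{x1,x5},{x2,x5},{x3,x5},{x4,x5},{x4,x6},{x2,x4,x5},{x3,x4,x5}} U35={{x4},{x2,x4},{x2,x5},{x3,x4},{x4,x5},{x4,x6},{x2,x4,x5},{x3,x4,x5}} U36={{x4},{x5},{x1,x5},{x2,x4},{x2,x5},{x3,x4},{x3,x5},{x4,x5},{x4,x6},{x2,x4,x5},{x3,x4,x5}} U45={{x1,x2},{x2,x5},{x4,x5},{x4,x6},{x1,x2,x3},{x2,x4,x5},{x3,x4,x5}} U46={{x5},{x1,x3},{x1,x5},{x2,x5},{x3,x5},{x4,x5},{x4,x6},{x1,x2,x3},{x2,x4,x5},{x3,x4,x5}} U56={{x4},{x2,x3},{x2,x4},{x2,x5},{x3,x4},{x4,x5},{x4,x6},{x1,x2,x3},{x2,x4,x5},{x3,x4,x5}}
  U134={{x1,x5}} U136={{x1,x5}} U145={{x1,x2},{x1,x2,x3}} U146={{x1,x3},{x1,x5},{x1,x2,x3}} U156={{x1,x2,x3}} U234={{x4,x6}} U235={{x4,x6}} U236={{x4,x6}} U245={{x4,x6}} U246={{x4,x6}} U256={{x4,x6}} U345={{x2,x5},{x4,x5},{x4,x6},{x2,x4,x5},{x3,x4,x5}} U346={{x5},{x1,x5},{x2,x5},{x3,x5},{x4,x5},{x4,x6},{x2,x4,x5},{x3,x4,x5}} U356={{x4},{x2,x4},{x2,x5},{x3,x4},{x4,x5},{x4,x6},{x2,x4,x5},{x3,x4,x5}} U456={{x2,x5},{x4,x5},{x4,x6},{x1,x2,x3},{x2,x4,x5},{x3,x4,x5}}
  U1346={{x1,x5}} U1456={{x1,x2,x3}} U2345={{x4,x6}} U2346={{x4,x6}} U2356={{x4,x6}} U2456={{x4,x6}} U3456={{x2,x5},{x4,x5},{x4,x6},{x2,x4,x5},{x3,x4,x5}}
  U23456={{x4,x6}}
components per intersection:
  U1: {{x1},{x1,x2},{x1,x3},{x1,x5},{x1,x2,x3}}
  U2: {{x6},{x4,x6}}
  U3: {{x4},{x5},{x1,x5},{x2,x4},{x2,x5},{x3,x4},{x3,x5},{x4,x5},{x4,x6},{x2,x4,x5},{x3,x4,x5}}
  U4: {{x1},{x5},{x1,x2},{x1,x3},{x1,x5},{x2,x5},{x3,x5},{x4,x5},{x1,x2,x3},{x2,x4,x5},{x3,x4,x5}} {{x6},{x4,x6}}
  U5: {{x2},{x4},{x1,x2},{x2,x3},{x2,x4},{x2,x5},{x3,x4},{x4,x5},{x4,x6},{x1,x2,x3},{x2,x4,x5},{x3,x4,x5}}
  U6: {{x3},{x4},{x5},{x1,x3},{x1,x5},{x2,x3},{x2,x4},{x2,x5},{x3,x4},{x3,x5},{x4,x5},{x4,x6},{x1,x2,x3},{x2,x4,x5},{x3,x4,x5}}
  U13: {{x1,x5}}
  U14: {{x1},{x1,x2},{x1,x3},{x1,x5},{x1,x2,x3}}
  U15: {{x1,x2},{x1,x2,x3}}
  U16: {{x1,x3},{x1,x2,x3}} {{x1,x5}}
  U23: {{x4,x6}}
  U24: {{x6},{x4,x6}}
  U25: {{x4,x6}}
  U26: {{x4,x6}}
  U34: {{x5},{x1,x5},{x2,x5},{x3,x5},{x4,x5},{x2,x4,x5},{x3,x4,x5}} {{x4,x6}}
  U35: {{x4},{x2,x4},{x2,x5},{x3,x4},{x4,x5},{x4,x6},{x2,x4,x5},{x3,x4,x5}}
  U36: {{x4},{x5},{x1,x5},{x2,x4},{x2,x5},{x3,x4},{x3,x5},{x4,x5},{x4,x6},{x2,x4,x5},{x3,x4,x5}}
  U45: {{x1,x2},{x1,x2,x3}} {{x2,x5},{x4,x5},{x2,x4,x5},{x3,x4,x5}} {{x4,x6}}
  U46: {{x5},{x1,x5},{x2,x5},{x3,x5},{x4,x5},{x2,x4,x5},{x3,x4,x5}} {{x1,x3},{x1,x2,x3}} {{x4,x6}}
  U56: {{x4},{x2,x4},{x2,x5},{x3,x4},{x4,x5},{x4,x6},{x2,x4,x5},{x3,x4,x5}} {{x2,x3},{x1,x2,x3}}
  U134: {{x1,x5}}
  U136: {{x1,x5}}
  U145: {{x1,x2},{x1,x2,x3}}
  U146: {{x1,x3},{x1,x2,x3}} {{x1,x5}}
  U156: {{x1,x2,x3}}
  U234: {{x4,x6}}
  U235: {{x4,x6}}
  U236: {{x4,x6}}
  U245: {{x4,x6}}
  U246: {{x4,x6}}
  U256: {{x4,x6}}
  U345: {{x2,x5},{x4,x5},{x2,x4,x5},{x3,x4,x5}} {{x4,x6}}
  U346: {{x5},{x1,x5},{x2,x5},{x3,x5},{x4,x5},{x2,x4,x5},{x3,x4,x5}} {{x4,x6}}
  U356: {{x4},{x2,x4},{x2,x5},{x3,x4},{x4,x5},{x4,x6},{x2,x4,x5},{x3,x4,x5}}
  U456: {{x2,x5},{x4,x5},{x2,x4,x5},{x3,x4,x5}} {{x4,x6}} {{x1,x2,x3}}
  U1346: {{x1,x5}}
  U1456: {{x1,x2,x3}}
  U2345: {{x4,x6}}
  U2346: {{x4,x6}}
  U2356: {{x4,x6}}
  U2456: {{x4,x6}}
  U3456: {{x2,x5},{x4,x5},{x2,x4,x5},{x3,x4,x5}} {{x4,x6}}
  U23456: {{x4,x6}}
C dims 7,21,20,8; δ0: rk 6, SNF 1^6; δ1: rk 13, SNF 1^13; δ2: rk 7, SNF 1^7
degree 0: 7−6−0 = 1 → Ȟ^0 ≅ Z
degree 1: 21−13−6 = 2 → Ȟ^1 ≅ Z^2
degree 2: 20−7−13 = 0 → Ȟ^2 ≅ 0


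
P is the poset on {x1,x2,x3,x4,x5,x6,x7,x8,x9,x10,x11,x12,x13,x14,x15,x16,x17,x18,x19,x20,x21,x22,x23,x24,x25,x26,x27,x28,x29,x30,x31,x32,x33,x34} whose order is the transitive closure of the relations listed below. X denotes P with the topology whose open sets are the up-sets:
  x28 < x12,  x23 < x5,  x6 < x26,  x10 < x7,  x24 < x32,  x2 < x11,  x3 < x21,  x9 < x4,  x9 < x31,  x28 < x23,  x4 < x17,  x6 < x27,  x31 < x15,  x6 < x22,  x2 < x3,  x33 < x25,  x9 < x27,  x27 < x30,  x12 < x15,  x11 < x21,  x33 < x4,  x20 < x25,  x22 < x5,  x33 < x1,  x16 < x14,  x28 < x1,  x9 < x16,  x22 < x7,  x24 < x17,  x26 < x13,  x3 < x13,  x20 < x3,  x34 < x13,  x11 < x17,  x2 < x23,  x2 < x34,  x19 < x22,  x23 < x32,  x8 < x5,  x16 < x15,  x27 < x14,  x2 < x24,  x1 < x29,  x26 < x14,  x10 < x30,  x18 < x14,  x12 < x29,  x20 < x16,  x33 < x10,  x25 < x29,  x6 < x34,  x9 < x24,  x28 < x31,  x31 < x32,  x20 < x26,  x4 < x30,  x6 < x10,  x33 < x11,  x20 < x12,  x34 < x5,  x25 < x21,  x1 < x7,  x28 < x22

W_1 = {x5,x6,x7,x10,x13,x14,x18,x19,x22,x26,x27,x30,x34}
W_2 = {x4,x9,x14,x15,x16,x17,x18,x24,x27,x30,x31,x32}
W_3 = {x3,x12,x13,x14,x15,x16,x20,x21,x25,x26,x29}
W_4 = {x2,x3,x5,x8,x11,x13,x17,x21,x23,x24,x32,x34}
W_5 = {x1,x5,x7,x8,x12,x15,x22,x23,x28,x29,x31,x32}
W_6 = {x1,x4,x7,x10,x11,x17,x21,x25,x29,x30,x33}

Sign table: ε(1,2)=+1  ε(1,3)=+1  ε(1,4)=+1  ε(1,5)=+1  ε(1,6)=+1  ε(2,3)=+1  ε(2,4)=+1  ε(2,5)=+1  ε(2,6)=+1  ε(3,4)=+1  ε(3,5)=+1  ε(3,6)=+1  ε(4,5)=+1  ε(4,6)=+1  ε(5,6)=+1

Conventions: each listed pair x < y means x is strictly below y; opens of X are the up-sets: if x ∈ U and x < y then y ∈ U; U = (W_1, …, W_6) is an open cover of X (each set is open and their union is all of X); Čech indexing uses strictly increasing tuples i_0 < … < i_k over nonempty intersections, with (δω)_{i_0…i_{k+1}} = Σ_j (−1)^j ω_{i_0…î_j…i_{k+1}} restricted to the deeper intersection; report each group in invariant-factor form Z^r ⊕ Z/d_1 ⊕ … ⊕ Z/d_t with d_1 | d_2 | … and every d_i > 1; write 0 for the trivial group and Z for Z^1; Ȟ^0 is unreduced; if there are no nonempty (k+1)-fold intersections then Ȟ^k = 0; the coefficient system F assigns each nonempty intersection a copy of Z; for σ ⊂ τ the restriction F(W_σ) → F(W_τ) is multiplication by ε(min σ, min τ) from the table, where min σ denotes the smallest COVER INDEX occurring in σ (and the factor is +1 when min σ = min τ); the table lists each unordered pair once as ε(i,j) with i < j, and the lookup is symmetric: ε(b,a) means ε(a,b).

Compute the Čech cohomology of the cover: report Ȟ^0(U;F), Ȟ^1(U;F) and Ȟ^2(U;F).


nonempty intersections:
  W12={x14,x18,x27,x30} W13={x13,x14,x26} W14={x5,x13,x34} W15={x5,x7,x22} W16={x7,x10,x30} W23={x14,x15,x16} W24={x17,x24,x32} W25={x15,x31,x32} W26={x4,x17,x30} W34={x3,x13,x21} W35={x12,x15,x29} W36={x21,x25,x29} W45={x5,x8,x23,x32} W46={x11,x17,x21} W56={x1,x7,x29}
  W123={x14} W126={x30} W134={x13} W145={x5} W156={x7} W235={x15} W245={x32} W246={x17} W346={x21} W356={x29}
C dims 6,15,10; δ0: rk 5, SNF 1^5; δ1: rk 10, SNF 1^9·2
Ȟ^0: (6−5)−0=1 ⇒ Z
Ȟ^1: (15−10)−5=0 ⇒ 0
Ȟ^2: (10−0)−10=0 plus torsion [2] ⇒ Z/2

Ȟ^0 = Z,  Ȟ^1 = 0,  Ȟ^2 = Z/2


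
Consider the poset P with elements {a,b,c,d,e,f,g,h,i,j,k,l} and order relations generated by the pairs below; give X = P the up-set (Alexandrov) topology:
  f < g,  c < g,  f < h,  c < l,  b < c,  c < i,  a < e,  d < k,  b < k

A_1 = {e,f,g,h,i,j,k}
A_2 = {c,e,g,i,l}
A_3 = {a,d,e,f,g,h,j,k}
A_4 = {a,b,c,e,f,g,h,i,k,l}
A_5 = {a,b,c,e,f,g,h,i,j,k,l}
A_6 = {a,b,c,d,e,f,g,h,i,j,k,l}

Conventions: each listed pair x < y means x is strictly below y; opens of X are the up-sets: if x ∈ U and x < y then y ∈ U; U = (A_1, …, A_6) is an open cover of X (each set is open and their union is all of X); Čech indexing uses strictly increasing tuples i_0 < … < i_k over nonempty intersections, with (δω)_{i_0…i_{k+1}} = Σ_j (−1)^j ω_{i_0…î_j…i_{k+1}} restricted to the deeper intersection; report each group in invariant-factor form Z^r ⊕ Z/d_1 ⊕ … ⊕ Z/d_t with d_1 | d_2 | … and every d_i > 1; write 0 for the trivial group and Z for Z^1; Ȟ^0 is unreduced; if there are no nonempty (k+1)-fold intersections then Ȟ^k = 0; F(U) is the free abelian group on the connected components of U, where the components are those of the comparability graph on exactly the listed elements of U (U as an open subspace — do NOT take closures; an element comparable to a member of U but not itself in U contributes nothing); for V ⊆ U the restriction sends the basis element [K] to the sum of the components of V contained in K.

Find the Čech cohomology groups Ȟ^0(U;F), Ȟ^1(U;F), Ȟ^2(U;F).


Ȟ^0 = Z^3; Ȟ^1 = 0; Ȟ^2 = 0

nonempty overlaps:
  A12={e,g,i} A13={e,f,g,h,j,k} A14={e,f,g,h,i,k} A15={e,f,g,h,i,j,k} A16={e,f,g,h,i,j,k} A23={e,g} A24={c,e,g,i,l} A25={c,e,g,i,l} A26={c,e,g,i,l} A34={a,e,f,g,h,k} A35={a,e,f,g,h,j,k} A36={a,d,e,f,g,h,j,k} A45={a,b,c,e,f,g,h,i,k,l} A46={a,b,c,e,f,g,h,i,k,l} A56={a,b,c,e,f,g,h,i,j,k,l}
  A123={e,g} A124={e,g,i} A125={e,g,i} A126={e,g,i} A134={e,f,g,h,k} A135={e,f,g,h,j,k} A136={e,f,g,h,j,k} A145={e,f,g,h,i,k} A146={e,f,g,h,i,k} A156={e,f,g,h,i,j,k} A234={e,g} A235={e,g} A236={e,g} A245={c,e,g,i,l} A246={c,e,g,i,l} A256={c,e,g,i,l} A345={a,e,f,g,h,k} A346={a,e,f,g,h,k} A356={a,e,f,g,h,j,k} A456={a,b,c,e,f,g,h,i,k,l}
  A1234={e,g} A1235={e,g} A1236={e,g} A1245={e,g,i} A1246={e,g,i} A1256={e,g,i} A1345={e,f,g,h,k} A1346={e,f,g,h,k} A1356={e,f,g,h,j,k} A1456={e,f,g,h,i,k} A2345={e,g} A2346={e,g} A2356={e,g} A2456={c,e,g,i,l} A3456={a,e,f,g,h,k}
  A12345={e,g} A12346={e,g} A12356={e,g} A12456={e,g,i} A13456={e,f,g,h,k} A23456={e,g}
  A123456={e,g}
components per intersection:
  A1: {e} {f,g,h} {i} {j} {k}
  A2: {c,g,i,l} {e}
  A3: {a,e} {d,k} {f,g,h} {j}
  A4: {a,e} {b,c,f,g,h,i,k,l}
  A5: {a,e} {b,c,f,g,h,i,k,l} {j}
  A6: {a,e} {b,c,d,f,g,h,i,k,l} {j}
  A12: {e} {g} {i}
  A13: {e} {f,g,h} {j} {k}
  A14: {e} {f,g,h} {i} {k}
  A15: {e} {f,g,h} {i} {j} {k}
  A16: {e} {f,g,h} {i} {j} {k}
  A23: {e} {g}
  A24: {c,g,i,l} {e}
  A25: {c,g,i,l} {e}
  A26: {c,g,i,l} {e}
  A34: {a,e} {f,g,h} {k}
  A35: {a,e} {f,g,h} {j} {k}
  A36: {a,e} {d,k} {f,g,h} {j}
  A45: {a,e} {b,c,f,g,h,i,k,l}
  A46: {a,e} {b,c,f,g,h,i,k,l}
  A56: {a,e} {b,c,f,g,h,i,k,l} {j}
  A123: {e} {g}
  A124: {e} {g} {i}
  A125: {e} {g} {i}
  A126: {e} {g} {i}
  A134: {e} {f,g,h} {k}
  A135: {e} {f,g,h} {j} {k}
  A136: {e} {f,g,h} {j} {k}
  A145: {e} {f,g,h} {i} {k}
  A146: {e} {f,g,h} {i} {k}
  A156: {e} {f,g,h} {i} {j} {k}
  A234: {e} {g}
  A235: {e} {g}
  A236: {e} {g}
  A245: {c,g,i,l} {e}
  A246: {c,g,i,l} {e}
  A256: {c,g,i,l} {e}
  A345: {a,e} {f,g,h} {k}
  A346: {a,e} {f,g,h} {k}
  A356: {a,e} {f,g,h} {j} {k}
  A456: {a,e} {b,c,f,g,h,i,k,l}
  A1234: {e} {g}
  A1235: {e} {g}
  A1236: {e} {g}
  A1245: {e} {g} {i}
  A1246: {e} {g} {i}
  A1256: {e} {g} {i}
  A1345: {e} {f,g,h} {k}
  A1346: {e} {f,g,h} {k}
  A1356: {e} {f,g,h} {j} {k}
  A1456: {e} {f,g,h} {i} {k}
  A2345: {e} {g}
  A2346: {e} {g}
  A2356: {e} {g}
  A2456: {c,g,i,l} {e}
  A3456: {a,e} {f,g,h} {k}
  A12345: {e} {g}
  A12346: {e} {g}
  A12356: {e} {g}
  A12456: {e} {g} {i}
  A13456: {e} {f,g,h} {k}
  A23456: {e} {g}
  A123456: {e} {g}
C dims 19,47,59,40; δ0: rk 16, SNF 1^16; δ1: rk 31, SNF 1^31; δ2: rk 28, SNF 1^28
degree 0: 19−16−0 = 3 → Ȟ^0 ≅ Z^3
degree 1: 47−31−16 = 0 → Ȟ^1 ≅ 0
degree 2: 59−28−31 = 0 → Ȟ^2 ≅ 0


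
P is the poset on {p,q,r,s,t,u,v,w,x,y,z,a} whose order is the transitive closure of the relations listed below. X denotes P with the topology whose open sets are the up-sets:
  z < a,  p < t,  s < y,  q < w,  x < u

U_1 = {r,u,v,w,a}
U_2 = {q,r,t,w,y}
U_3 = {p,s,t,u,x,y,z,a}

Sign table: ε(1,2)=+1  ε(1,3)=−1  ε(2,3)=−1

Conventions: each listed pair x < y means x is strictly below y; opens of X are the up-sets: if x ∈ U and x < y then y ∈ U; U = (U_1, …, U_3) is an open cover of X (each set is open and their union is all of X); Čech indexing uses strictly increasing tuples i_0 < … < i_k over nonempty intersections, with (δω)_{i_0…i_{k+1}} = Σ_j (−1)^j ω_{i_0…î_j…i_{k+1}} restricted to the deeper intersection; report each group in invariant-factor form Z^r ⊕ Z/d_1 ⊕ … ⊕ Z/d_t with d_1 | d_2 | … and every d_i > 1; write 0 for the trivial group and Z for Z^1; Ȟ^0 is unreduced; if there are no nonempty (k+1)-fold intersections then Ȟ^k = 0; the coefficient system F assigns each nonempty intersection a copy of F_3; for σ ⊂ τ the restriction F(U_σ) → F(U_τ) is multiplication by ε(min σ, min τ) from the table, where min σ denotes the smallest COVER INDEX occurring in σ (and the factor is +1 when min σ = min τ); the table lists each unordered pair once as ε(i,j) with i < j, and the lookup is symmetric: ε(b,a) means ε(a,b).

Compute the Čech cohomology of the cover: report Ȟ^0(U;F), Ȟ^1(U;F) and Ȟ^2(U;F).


nerve simplices:
  U12={r,w} U13={u,a} U23={t,y}
C dims 3,3; δ0: rk_F3 2
degree 0: 3−2−0 = 1 → Ȟ^0 ≅ Z/3
degree 1: 3−0−2 = 1 → Ȟ^1 ≅ Z/3
degree 2: 0−0−0 = 0 → Ȟ^2 ≅ 0

Ȟ^0 = Z/3, Ȟ^1 = Z/3 and Ȟ^2 = 0


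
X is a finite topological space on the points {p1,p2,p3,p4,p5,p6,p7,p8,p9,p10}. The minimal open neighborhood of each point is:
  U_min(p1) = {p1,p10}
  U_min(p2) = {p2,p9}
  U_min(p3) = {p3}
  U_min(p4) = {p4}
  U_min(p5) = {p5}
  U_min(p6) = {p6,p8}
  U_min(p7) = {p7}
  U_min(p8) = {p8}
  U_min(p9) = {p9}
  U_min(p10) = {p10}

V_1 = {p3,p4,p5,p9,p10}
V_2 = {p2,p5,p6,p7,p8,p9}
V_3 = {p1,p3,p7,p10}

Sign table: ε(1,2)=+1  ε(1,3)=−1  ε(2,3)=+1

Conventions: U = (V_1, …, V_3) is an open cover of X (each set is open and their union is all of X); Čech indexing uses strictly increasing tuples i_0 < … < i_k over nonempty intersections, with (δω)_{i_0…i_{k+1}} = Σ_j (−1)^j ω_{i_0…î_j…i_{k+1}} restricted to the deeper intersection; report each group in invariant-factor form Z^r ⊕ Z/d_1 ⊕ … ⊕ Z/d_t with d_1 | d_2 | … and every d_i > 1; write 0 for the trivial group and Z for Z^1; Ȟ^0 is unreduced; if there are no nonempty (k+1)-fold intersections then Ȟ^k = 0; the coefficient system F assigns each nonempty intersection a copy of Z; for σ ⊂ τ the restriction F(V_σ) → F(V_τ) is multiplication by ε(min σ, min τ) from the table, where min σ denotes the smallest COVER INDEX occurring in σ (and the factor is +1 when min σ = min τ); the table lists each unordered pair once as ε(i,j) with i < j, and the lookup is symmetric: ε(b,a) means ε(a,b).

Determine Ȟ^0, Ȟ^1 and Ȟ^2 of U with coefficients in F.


Ȟ^0 = 0; Ȟ^1 = Z/2; Ȟ^2 = 0

nerve simplices:
  V12={p5,p9} V13={p3,p10} V23={p7}
C dims 3,3; δ0: rk 3, SNF 1^2·2
degree 0: 3−3−0 = 0 → Ȟ^0 ≅ 0
degree 1: 3−0−3 = 0 plus torsion [2] → Ȟ^1 ≅ Z/2
degree 2: 0−0−0 = 0 → Ȟ^2 ≅ 0


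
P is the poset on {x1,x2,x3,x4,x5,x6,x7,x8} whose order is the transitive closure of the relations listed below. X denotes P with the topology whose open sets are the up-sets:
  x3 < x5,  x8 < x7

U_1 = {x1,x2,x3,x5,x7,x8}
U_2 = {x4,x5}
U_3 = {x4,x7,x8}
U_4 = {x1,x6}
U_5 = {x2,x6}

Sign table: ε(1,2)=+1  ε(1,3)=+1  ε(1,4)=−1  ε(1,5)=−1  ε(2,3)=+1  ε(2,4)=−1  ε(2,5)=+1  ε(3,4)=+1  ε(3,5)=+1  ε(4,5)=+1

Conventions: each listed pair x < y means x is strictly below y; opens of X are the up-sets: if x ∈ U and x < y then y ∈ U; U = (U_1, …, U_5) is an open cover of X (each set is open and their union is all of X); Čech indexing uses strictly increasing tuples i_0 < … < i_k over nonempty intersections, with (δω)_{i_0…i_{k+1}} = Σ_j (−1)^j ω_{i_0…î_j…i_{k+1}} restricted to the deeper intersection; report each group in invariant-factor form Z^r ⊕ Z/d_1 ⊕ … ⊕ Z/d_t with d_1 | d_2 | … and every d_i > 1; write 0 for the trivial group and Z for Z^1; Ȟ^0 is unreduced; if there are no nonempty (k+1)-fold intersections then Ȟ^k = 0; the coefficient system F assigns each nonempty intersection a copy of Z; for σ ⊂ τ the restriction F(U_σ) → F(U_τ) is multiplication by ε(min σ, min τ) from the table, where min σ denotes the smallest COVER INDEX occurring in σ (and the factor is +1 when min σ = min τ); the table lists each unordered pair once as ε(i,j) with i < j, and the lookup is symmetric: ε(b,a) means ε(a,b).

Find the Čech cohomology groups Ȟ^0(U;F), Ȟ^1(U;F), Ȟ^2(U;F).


cover nerve:
  U12={x5} U13={x7,x8} U14={x1} U15={x2} U23={x4} U45={x6}
C dims 5,6; δ0: rk 4, SNF 1^4
Ȟ^0: (5−4)−0=1 ⇒ Z
Ȟ^1: (6−0)−4=2 ⇒ Z^2
Ȟ^2: (0−0)−0=0 ⇒ 0

Ȟ^0 ≅ Z; Ȟ^1 ≅ Z^2; Ȟ^2 ≅ 0


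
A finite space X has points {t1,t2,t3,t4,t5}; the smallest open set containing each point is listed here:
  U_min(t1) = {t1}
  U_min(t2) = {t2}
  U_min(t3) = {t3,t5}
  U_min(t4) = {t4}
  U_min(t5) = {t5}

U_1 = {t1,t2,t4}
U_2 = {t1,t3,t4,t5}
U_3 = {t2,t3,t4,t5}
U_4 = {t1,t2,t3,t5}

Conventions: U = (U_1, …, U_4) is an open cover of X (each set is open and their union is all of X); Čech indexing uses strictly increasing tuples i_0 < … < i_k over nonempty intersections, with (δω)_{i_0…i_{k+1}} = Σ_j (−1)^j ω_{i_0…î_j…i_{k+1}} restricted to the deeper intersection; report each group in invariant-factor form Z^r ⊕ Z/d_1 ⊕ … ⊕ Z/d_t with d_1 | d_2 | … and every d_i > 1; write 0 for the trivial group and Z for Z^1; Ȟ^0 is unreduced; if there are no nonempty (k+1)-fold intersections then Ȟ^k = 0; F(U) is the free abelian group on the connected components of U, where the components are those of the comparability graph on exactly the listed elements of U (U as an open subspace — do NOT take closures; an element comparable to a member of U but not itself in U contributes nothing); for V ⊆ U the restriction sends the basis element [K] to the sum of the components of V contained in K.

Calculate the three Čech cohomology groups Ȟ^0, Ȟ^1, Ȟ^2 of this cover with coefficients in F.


Ȟ^0(U;F) ≅ Z^4; Ȟ^1(U;F) ≅ 0; Ȟ^2(U;F) ≅ 0

cover nerve:
  U12={t1,t4} U13={t2,t4} U14={t1,t2} U23={t3,t4,t5} U24={t1,t3,t5} U34={t2,t3,t5}
  U123={t4} U124={t1} U134={t2} U234={t3,t5}
components per intersection:
  U1: {t1} {t2} {t4}
  U2: {t1} {t3,t5} {t4}
  U3: {t2} {t3,t5} {t4}
  U4: {t1} {t2} {t3,t5}
  U12: {t1} {t4}
  U13: {t2} {t4}
  U14: {t1} {t2}
  U23: {t3,t5} {t4}
  U24: {t1} {t3,t5}
  U34: {t2} {t3,t5}
  U123: {t4}
  U124: {t1}
  U134: {t2}
  U234: {t3,t5}
C dims 12,12,4; δ0: rk 8, SNF 1^8; δ1: rk 4, SNF 1^4
Ȟ^0: (12−8)−0=4 ⇒ Z^4
Ȟ^1: (12−4)−8=0 ⇒ 0
Ȟ^2: (4−0)−4=0 ⇒ 0


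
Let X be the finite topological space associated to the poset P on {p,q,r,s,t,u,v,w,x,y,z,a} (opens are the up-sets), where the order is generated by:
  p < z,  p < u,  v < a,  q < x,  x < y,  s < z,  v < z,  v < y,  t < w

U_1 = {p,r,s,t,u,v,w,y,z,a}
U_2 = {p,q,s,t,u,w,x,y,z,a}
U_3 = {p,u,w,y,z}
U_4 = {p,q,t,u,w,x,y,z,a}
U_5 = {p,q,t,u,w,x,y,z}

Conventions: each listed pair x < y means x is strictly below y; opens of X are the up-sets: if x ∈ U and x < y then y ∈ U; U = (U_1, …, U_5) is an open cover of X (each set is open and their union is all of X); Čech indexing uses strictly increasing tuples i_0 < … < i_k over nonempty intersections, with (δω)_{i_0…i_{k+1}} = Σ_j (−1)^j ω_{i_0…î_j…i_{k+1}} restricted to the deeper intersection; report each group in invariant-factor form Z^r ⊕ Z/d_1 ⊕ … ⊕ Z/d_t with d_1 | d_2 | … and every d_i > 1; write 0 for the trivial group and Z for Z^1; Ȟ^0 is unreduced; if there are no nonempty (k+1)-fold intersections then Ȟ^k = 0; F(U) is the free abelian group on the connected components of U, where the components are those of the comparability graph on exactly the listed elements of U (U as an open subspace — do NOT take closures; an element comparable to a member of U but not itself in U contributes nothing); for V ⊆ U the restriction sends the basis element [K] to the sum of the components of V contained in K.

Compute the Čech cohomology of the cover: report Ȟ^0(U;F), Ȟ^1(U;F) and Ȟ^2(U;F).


nonempty overlaps:
  U12={p,s,t,u,w,y,z,a} U13={p,u,w,y,z} U14={p,t,u,w,y,z,a} U15={p,t,u,w,y,z} U23={p,u,w,y,z} U24={p,q,t,u,w,x,y,z,a} U25={p,q,t,u,w,x,y,z} U34={p,u,w,y,z} U35={p,u,w,y,z} U45={p,q,t,u,w,x,y,z}
  U123={p,u,w,y,z} U124={p,t,u,w,y,z,a} U125={p,t,u,w,y,z} U134={p,u,w,y,z} U135={p,u,w,y,z} U145={p,t,u,w,y,z} U234={p,u,w,y,z} U235={p,u,w,y,z} U245={p,q,t,u,w,x,y,z} U345={p,u,w,y,z}
  U1234={p,u,w,y,z} U1235={p,u,w,y,z} U1245={p,t,u,w,y,z} U1345={p,u,w,y,z} U2345={p,u,w,y,z}
  U12345={p,u,w,y,z}
components per intersection:
  U1: {p,s,u,v,y,z,a} {r} {t,w}
  U2: {p,s,u,z} {q,x,y} {t,w} {a}
  U3: {p,u,z} {w} {y}
  U4: {p,u,z} {q,x,y} {t,w} {a}
  U5: {p,u,z} {q,x,y} {t,w}
  U12: {p,s,u,z} {t,w} {y} {a}
  U13: {p,u,z} {w} {y}
  U14: {p,u,z} {t,w} {y} {a}
  U15: {p,u,z} {t,w} {y}
  U23: {p,u,z} {w} {y}
  U24: {p,u,z} {q,x,y} {t,w} {a}
  U25: {p,u,z} {q,x,y} {t,w}
  U34: {p,u,z} {w} {y}
  U35: {p,u,z} {w} {y}
  U45: {p,u,z} {q,x,y} {t,w}
  U123: {p,u,z} {w} {y}
  U124: {p,u,z} {t,w} {y} {a}
  U125: {p,u,z} {t,w} {y}
  U134: {p,u,z} {w} {y}
  U135: {p,u,z} {w} {y}
  U145: {p,u,z} {t,w} {y}
  U234: {p,u,z} {w} {y}
  U235: {p,u,z} {w} {y}
  U245: {p,u,z} {q,x,y} {t,w}
  U345: {p,u,z} {w} {y}
  U1234: {p,u,z} {w} {y}
  U1235: {p,u,z} {w} {y}
  U1245: {p,u,z} {t,w} {y}
  U1345: {p,u,z} {w} {y}
  U2345: {p,u,z} {w} {y}
  U12345: {p,u,z} {w} {y}
C dims 17,33,31,15; δ0: rk 14, SNF 1^14; δ1: rk 19, SNF 1^19; δ2: rk 12, SNF 1^12
degree 0: 17−14−0 = 3 → Ȟ^0 ≅ Z^3
degree 1: 33−19−14 = 0 → Ȟ^1 ≅ 0
degree 2: 31−12−19 = 0 → Ȟ^2 ≅ 0

Ȟ^0(U;F) ≅ Z^3, Ȟ^1(U;F) ≅ 0 and Ȟ^2(U;F) ≅ 0


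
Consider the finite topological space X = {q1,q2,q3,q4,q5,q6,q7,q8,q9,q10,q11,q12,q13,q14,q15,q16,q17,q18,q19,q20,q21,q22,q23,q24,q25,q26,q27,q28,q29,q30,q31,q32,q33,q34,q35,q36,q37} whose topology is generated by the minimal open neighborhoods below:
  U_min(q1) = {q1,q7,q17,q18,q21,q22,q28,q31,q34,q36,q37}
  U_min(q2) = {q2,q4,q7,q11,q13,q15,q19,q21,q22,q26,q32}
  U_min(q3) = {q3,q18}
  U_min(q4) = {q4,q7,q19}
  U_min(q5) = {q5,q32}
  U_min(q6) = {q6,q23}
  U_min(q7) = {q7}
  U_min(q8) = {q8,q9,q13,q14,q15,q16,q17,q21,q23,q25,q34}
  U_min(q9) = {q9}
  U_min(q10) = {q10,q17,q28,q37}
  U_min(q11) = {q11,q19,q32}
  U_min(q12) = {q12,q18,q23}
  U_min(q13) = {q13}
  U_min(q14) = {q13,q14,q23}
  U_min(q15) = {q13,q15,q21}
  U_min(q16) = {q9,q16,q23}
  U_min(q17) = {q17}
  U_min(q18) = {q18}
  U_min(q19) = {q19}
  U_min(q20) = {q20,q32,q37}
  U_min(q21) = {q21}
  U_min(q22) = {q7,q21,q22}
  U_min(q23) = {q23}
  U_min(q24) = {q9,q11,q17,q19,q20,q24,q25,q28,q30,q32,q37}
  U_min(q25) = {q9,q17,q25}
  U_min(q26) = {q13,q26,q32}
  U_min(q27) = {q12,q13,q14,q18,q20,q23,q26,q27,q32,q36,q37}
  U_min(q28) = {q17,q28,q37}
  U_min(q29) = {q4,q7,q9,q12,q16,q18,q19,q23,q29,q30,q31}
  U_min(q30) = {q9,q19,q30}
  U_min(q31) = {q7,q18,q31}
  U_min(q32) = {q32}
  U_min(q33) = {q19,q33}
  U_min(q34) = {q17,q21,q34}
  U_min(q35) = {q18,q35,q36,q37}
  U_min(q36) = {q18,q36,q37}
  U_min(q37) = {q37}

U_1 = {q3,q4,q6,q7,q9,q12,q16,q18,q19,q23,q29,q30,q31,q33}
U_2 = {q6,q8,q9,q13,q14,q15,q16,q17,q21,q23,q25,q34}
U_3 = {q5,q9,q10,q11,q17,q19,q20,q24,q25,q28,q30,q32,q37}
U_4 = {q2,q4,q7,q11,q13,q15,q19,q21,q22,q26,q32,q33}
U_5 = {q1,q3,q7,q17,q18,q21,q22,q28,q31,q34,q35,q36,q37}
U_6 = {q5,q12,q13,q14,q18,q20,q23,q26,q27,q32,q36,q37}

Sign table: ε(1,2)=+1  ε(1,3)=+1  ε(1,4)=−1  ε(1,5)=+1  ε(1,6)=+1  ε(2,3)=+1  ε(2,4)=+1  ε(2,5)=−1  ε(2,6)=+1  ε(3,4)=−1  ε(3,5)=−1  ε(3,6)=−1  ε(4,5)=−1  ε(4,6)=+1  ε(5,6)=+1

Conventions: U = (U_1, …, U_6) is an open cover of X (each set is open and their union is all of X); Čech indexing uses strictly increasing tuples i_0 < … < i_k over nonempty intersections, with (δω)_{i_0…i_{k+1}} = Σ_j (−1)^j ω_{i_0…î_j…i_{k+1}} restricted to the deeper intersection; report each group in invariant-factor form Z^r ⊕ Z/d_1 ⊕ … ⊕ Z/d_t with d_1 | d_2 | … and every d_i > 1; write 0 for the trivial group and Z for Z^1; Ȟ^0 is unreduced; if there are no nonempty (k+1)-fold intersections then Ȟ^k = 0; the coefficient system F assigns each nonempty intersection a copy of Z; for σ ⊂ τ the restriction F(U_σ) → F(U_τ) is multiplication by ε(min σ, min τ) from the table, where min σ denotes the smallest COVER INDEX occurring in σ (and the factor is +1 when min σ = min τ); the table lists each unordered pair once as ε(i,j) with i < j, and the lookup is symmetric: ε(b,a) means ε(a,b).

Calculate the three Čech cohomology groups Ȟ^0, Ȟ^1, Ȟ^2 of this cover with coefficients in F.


cover nerve:
  U12={q6,q9,q16,q23} U13={q9,q19,q30} U14={q4,q7,q19,q33} U15={q3,q7,q18,q31} U16={q12,q18,q23} U23={q9,q17,q25} U24={q13,q15,q21} U25={q17,q21,q34} U26={q13,q14,q23} U34={q11,q19,q32} U35={q17,q28,q37} U36={q5,q20,q32,q37} U45={q7,q21,q22} U46={q13,q26,q32} U56={q18,q36,q37}
  U123={q9} U126={q23} U134={q19} U145={q7} U156={q18} U235={q17} U245={q21} U246={q13} U346={q32} U356={q37}
C dims 6,15,10; δ0: rk 6, SNF 1^5·2; δ1: rk 9, SNF 1^9
Ȟ^0: (6−6)−0=0 ⇒ 0
Ȟ^1: (15−9)−6=0 plus torsion [2] ⇒ Z/2
Ȟ^2: (10−0)−9=1 ⇒ Z

Ȟ^0 ≅ 0,  Ȟ^1 ≅ Z/2,  Ȟ^2 ≅ Z


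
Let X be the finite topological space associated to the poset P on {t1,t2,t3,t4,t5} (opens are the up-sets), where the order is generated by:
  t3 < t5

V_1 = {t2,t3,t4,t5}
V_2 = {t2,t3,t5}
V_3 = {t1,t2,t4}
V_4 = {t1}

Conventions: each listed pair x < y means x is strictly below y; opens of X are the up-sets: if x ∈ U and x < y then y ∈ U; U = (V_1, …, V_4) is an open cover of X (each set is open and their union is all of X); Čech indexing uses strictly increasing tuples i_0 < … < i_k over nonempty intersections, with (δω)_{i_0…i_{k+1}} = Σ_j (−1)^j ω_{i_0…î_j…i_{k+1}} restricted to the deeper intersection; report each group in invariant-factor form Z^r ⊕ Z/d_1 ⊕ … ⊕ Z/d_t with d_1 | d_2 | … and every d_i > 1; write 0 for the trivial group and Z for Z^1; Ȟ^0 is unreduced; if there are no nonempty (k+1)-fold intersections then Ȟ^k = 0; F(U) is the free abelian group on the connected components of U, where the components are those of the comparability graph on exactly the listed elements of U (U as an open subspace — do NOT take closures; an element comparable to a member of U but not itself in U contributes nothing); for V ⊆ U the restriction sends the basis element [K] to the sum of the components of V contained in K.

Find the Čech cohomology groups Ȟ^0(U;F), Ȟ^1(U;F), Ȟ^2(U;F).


nerve simplices:
  V12={t2,t3,t5} V13={t2,t4} V23={t2} V34={t1}
  V123={t2}
components per intersection:
  V1: {t2} {t3,t5} {t4}
  V2: {t2} {t3,t5}
  V3: {t1} {t2} {t4}
  V4: {t1}
  V12: {t2} {t3,t5}
  V13: {t2} {t4}
  V23: {t2}
  V34: {t1}
  V123: {t2}
C dims 9,6,1; δ0: rk 5, SNF 1^5; δ1: rk 1, SNF 1^1
degree 0: 9−5−0 = 4 → Ȟ^0 ≅ Z^4
degree 1: 6−1−5 = 0 → Ȟ^1 ≅ 0
degree 2: 1−0−1 = 0 → Ȟ^2 ≅ 0

Ȟ^0(U;F) ≅ Z^4; Ȟ^1(U;F) ≅ 0; Ȟ^2(U;F) ≅ 0


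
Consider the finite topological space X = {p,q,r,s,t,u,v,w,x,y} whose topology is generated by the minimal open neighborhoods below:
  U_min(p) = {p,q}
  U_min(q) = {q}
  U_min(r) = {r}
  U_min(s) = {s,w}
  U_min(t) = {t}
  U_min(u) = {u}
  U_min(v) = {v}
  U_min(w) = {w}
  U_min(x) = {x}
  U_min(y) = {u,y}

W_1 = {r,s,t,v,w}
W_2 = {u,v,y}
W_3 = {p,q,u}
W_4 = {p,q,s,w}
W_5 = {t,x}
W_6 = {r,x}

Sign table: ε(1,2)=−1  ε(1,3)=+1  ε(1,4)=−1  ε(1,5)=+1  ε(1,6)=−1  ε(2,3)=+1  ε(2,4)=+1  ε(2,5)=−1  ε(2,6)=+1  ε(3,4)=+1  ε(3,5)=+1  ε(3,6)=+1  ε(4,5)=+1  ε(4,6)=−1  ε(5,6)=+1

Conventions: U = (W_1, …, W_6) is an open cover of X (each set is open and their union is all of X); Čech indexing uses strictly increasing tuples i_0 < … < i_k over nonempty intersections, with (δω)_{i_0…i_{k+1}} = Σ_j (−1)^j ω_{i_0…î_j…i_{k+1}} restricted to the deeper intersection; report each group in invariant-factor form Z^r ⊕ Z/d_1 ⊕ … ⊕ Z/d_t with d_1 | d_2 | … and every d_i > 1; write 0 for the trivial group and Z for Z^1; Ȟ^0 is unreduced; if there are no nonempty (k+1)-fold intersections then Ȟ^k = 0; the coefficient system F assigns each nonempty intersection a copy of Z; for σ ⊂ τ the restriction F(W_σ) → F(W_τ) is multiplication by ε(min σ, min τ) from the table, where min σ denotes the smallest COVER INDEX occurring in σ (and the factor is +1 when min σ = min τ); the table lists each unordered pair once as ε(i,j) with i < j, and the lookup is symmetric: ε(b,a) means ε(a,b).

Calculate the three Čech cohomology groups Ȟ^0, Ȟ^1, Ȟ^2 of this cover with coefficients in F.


Ȟ^0(U;F) ≅ 0, Ȟ^1(U;F) ≅ Z ⊕ Z/2, Ȟ^2(U;F) ≅ 0

cover nerve:
  W12={v} W14={s,w} W15={t} W16={r} W23={u} W34={p,q} W56={x}
C dims 6,7; δ0: rk 6, SNF 1^5·2
Ȟ^0: (6−6)−0=0 ⇒ 0
Ȟ^1: (7−0)−6=1 plus torsion [2] ⇒ Z ⊕ Z/2
Ȟ^2: (0−0)−0=0 ⇒ 0


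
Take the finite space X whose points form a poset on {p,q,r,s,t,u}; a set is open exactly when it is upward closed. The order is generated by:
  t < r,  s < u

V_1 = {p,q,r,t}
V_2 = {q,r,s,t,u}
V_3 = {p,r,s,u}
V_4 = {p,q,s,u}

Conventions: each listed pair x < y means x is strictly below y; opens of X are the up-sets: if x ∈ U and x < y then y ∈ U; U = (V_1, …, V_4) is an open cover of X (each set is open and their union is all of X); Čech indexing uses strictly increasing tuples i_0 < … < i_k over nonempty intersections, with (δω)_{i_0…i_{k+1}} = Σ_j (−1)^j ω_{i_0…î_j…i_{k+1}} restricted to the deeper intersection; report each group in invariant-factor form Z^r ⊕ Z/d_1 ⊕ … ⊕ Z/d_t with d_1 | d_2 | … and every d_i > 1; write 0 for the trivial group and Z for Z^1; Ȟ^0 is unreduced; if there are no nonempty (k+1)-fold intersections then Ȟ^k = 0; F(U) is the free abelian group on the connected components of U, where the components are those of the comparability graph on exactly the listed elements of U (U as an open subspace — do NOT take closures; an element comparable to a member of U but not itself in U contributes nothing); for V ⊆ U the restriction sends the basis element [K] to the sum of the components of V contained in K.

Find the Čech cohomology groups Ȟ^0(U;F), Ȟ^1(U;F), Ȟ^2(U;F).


nonempty intersections:
  V12={q,r,t} V13={p,r} V14={p,q} V23={r,s,u} V24={q,s,u} V34={p,s,u}
  V123={r} V124={q} V134={p} V234={s,u}
components per intersection:
  V1: {p} {q} {r,t}
  V2: {q} {r,t} {s,u}
  V3: {p} {r} {s,u}
  V4: {p} {q} {s,u}
  V12: {q} {r,t}
  V13: {p} {r}
  V14: {p} {q}
  V23: {r} {s,u}
  V24: {q} {s,u}
  V34: {p} {s,u}
  V123: {r}
  V124: {q}
  V134: {p}
  V234: {s,u}
C dims 12,12,4; δ0: rk 8, SNF 1^8; δ1: rk 4, SNF 1^4
Ȟ^0: (12−8)−0=4 ⇒ Z^4
Ȟ^1: (12−4)−8=0 ⇒ 0
Ȟ^2: (4−0)−4=0 ⇒ 0

Ȟ^0(U;F) ≅ Z^4,  Ȟ^1(U;F) ≅ 0,  Ȟ^2(U;F) ≅ 0
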